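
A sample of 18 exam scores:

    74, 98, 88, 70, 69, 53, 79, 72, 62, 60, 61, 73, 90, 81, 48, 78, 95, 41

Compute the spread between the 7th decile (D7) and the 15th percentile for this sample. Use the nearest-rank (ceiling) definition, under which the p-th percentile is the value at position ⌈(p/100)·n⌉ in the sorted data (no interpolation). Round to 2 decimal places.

Sorted: 41, 48, 53, 60, 61, 62, 69, 70, 72, 73, 74, 78, 79, 81, 88, 90, 95, 98.
n = 18.
P15: rank ⌈15/100·18⌉ = 3 → 53.
P70: rank ⌈70/100·18⌉ = 13 → 79.
Difference: 79 − 53 = 26.

26.00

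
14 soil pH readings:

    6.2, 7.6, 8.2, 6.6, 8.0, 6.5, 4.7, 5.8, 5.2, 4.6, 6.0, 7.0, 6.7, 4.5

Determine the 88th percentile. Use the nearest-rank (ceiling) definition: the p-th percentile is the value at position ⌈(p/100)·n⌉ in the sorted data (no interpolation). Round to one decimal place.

8.0

Sorted: 4.5, 4.6, 4.7, 5.2, 5.8, 6.0, 6.2, 6.5, 6.6, 6.7, 7.0, 7.6, 8.0, 8.2.
n = 14.
Position = ⌈88/100 · 14⌉ = ⌈12.32⌉ = 13.
The value at rank 13 is 8.0.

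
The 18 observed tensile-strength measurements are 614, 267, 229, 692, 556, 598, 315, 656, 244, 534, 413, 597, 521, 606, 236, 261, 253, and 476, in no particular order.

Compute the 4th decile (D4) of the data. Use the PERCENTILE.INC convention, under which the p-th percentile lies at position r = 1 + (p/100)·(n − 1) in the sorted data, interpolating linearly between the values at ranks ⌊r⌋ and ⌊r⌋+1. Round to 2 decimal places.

393.40

Sorted: 229, 236, 244, 253, 261, 267, 315, 413, 476, 521, 534, 556, 597, 598, 606, 614, 656, 692.
n = 18.
r = 1 + (40/100)·(18 − 1) = 1 + 6.8 = 7.8.
Rank 7 is 315 and rank 8 is 413.
Interpolate: 315 + 0.8·(413 − 315) = 315 + 0.8·98 = 393.4.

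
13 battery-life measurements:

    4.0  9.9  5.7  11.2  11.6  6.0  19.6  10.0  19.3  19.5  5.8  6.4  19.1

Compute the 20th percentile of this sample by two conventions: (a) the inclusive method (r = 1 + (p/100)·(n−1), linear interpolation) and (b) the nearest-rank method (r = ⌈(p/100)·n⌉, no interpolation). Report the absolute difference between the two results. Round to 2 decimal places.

0.08

Sorted: 4.0, 5.7, 5.8, 6.0, 6.4, 9.9, 10.0, 11.2, 11.6, 19.1, 19.3, 19.5, 19.6.
n = 13.
(a) r = 3.4; between ranks 3 (5.8) and 4 (6.0): 5.88.
(b) the nearest-rank method: rank 3 → 5.8.
|5.88 − 5.8| = 0.08.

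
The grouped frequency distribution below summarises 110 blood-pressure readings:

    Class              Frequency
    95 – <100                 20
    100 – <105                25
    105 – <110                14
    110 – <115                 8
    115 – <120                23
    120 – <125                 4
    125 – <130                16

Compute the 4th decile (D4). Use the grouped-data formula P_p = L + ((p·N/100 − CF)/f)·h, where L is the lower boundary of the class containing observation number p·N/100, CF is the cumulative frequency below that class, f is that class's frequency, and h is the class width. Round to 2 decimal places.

N = 110; target position k = 40/100 · 110 = 44.
Cumulative frequencies: 20, 45, 59, 67, 90, 94, 110.
Observation 44 falls in the class 100 – <105.
L = 100, CF = 20, f = 25, h = 5.
P40 = 100 + ((44 − 20)/25)·5 = 100 + 4.8 = 104.8.

104.80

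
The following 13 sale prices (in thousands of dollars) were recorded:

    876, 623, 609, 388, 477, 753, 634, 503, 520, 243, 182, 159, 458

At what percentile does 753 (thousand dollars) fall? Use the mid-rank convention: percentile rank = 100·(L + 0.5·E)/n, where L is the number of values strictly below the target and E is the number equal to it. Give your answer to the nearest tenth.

88.5

Sorted: 159, 182, 243, 388, 458, 477, 503, 520, 609, 623, 634, 753, 876.
Count below 753: L = 11; count equal: E = 1; n = 13.
Percentile rank = 100·(11 + 0.5·1)/13 = 100·11.5/13 = 88.46.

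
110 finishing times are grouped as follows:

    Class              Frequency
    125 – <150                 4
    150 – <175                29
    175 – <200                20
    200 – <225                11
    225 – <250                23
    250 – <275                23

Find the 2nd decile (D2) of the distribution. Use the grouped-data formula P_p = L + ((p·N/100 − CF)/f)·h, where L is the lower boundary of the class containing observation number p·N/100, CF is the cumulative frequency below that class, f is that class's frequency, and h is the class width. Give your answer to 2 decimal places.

165.52

N = 110; target position k = 20/100 · 110 = 22.
Cumulative frequencies: 4, 33, 53, 64, 87, 110.
Observation 22 falls in the class 150 – <175.
L = 150, CF = 4, f = 29, h = 25.
P20 = 150 + ((22 − 4)/29)·25 = 150 + 15.5172 = 165.517.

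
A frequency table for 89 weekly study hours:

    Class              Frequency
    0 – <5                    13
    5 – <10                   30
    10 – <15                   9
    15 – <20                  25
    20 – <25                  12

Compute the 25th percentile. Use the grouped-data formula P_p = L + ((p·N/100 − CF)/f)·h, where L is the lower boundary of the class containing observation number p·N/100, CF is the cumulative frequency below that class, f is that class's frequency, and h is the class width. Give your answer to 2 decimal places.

6.54

N = 89; target position k = 25/100 · 89 = 22.25.
Cumulative frequencies: 13, 43, 52, 77, 89.
Observation 22.25 falls in the class 5 – <10.
L = 5, CF = 13, f = 30, h = 5.
P25 = 5 + ((22.25 − 13)/30)·5 = 5 + 1.54167 = 6.54167.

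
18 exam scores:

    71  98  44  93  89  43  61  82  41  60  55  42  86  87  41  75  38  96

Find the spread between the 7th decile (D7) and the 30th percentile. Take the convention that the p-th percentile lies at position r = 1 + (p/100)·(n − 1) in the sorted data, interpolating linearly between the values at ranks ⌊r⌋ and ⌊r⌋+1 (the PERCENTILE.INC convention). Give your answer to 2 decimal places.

40.50

Sorted: 38, 41, 41, 42, 43, 44, 55, 60, 61, 71, 75, 82, 86, 87, 89, 93, 96, 98.
n = 18.
P30: r = 6.1; ranks 6–7 are 44, 55; interpolating gives 45.1.
P70: r = 12.9; ranks 12–13 are 82, 86; interpolating gives 85.6.
Difference: 85.6 − 45.1 = 40.5.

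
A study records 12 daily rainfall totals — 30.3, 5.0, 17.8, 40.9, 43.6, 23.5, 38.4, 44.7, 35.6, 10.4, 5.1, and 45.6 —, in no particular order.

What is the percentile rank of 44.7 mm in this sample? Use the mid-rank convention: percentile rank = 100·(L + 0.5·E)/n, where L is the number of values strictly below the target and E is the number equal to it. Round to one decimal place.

87.5

Sorted: 5.0, 5.1, 10.4, 17.8, 23.5, 30.3, 35.6, 38.4, 40.9, 43.6, 44.7, 45.6.
Count below 44.7: L = 10; count equal: E = 1; n = 12.
Percentile rank = 100·(10 + 0.5·1)/12 = 100·10.5/12 = 87.5.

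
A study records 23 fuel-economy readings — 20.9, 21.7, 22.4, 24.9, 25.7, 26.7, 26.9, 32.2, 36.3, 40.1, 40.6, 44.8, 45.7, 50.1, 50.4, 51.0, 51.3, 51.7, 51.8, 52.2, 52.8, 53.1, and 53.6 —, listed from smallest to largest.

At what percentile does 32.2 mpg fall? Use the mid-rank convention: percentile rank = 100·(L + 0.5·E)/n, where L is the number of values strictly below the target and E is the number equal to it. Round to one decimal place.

Count below 32.2: L = 7; count equal: E = 1; n = 23.
Percentile rank = 100·(7 + 0.5·1)/23 = 100·7.5/23 = 32.61.

32.6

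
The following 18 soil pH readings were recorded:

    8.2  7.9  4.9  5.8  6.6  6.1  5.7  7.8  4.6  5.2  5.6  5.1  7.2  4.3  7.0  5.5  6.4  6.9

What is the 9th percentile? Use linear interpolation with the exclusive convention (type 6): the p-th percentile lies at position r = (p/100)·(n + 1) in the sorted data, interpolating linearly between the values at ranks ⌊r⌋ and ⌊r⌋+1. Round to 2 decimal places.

Sorted: 4.3, 4.6, 4.9, 5.1, 5.2, 5.5, 5.6, 5.7, 5.8, 6.1, 6.4, 6.6, 6.9, 7.0, 7.2, 7.8, 7.9, 8.2.
n = 18.
r = (9/100)·(18 + 1) = 1.71.
Rank 1 is 4.3 and rank 2 is 4.6.
Interpolate: 4.3 + 0.71·(4.6 − 4.3) = 4.3 + 0.71·0.3 = 4.513.

4.51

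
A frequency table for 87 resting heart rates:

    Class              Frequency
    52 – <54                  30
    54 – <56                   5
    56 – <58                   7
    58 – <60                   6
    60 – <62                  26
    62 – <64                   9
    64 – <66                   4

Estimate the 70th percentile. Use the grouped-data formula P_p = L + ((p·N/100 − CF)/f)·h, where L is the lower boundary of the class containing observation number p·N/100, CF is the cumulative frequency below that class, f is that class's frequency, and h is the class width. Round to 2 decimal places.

60.99

N = 87; target position k = 70/100 · 87 = 60.9.
Cumulative frequencies: 30, 35, 42, 48, 74, 83, 87.
Observation 60.9 falls in the class 60 – <62.
L = 60, CF = 48, f = 26, h = 2.
P70 = 60 + ((60.9 − 48)/26)·2 = 60 + 0.992308 = 60.9923.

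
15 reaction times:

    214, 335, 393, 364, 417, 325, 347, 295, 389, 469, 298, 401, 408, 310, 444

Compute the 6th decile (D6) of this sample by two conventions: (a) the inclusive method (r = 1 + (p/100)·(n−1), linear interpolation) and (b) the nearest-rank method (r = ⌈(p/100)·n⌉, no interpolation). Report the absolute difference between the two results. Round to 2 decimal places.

Sorted: 214, 295, 298, 310, 325, 335, 347, 364, 389, 393, 401, 408, 417, 444, 469.
n = 15.
(a) r = 9.4; between ranks 9 (389) and 10 (393): 390.6.
(b) the nearest-rank method: rank 9 → 389.
|390.6 − 389| = 1.6.

1.60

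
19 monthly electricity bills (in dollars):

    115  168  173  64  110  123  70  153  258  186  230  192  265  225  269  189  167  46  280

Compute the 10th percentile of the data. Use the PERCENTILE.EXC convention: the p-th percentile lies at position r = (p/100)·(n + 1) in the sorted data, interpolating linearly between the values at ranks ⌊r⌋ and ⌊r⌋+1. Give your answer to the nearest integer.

Sorted: 46, 64, 70, 110, 115, 123, 153, 167, 168, 173, 186, 189, 192, 225, 230, 258, 265, 269, 280.
n = 19.
r = (10/100)·(19 + 1) = 2.
r is an integer, so P10 is the value at rank 2: 64.

64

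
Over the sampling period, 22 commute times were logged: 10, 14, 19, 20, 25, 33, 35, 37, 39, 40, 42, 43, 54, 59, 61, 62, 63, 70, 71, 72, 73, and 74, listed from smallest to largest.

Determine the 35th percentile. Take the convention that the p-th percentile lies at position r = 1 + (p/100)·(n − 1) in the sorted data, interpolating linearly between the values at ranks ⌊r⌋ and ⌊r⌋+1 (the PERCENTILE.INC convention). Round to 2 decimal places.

37.70

n = 22.
r = 1 + (35/100)·(22 − 1) = 1 + 7.35 = 8.35.
Rank 8 is 37 and rank 9 is 39.
Interpolate: 37 + 0.35·(39 − 37) = 37 + 0.35·2 = 37.7.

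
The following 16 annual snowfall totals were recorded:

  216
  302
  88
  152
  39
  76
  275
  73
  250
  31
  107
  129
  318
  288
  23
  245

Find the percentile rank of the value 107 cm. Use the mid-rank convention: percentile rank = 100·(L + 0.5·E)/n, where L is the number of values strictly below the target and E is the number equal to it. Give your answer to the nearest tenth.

40.6

Sorted: 23, 31, 39, 73, 76, 88, 107, 129, 152, 216, 245, 250, 275, 288, 302, 318.
Count below 107: L = 6; count equal: E = 1; n = 16.
Percentile rank = 100·(6 + 0.5·1)/16 = 100·6.5/16 = 40.62.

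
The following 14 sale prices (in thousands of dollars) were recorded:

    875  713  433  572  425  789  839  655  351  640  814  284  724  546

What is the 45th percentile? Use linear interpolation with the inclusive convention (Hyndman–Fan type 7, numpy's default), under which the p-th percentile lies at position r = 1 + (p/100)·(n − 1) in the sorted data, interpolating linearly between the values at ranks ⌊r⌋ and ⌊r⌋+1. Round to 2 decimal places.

Sorted: 284, 351, 425, 433, 546, 572, 640, 655, 713, 724, 789, 814, 839, 875.
n = 14.
r = 1 + (45/100)·(14 − 1) = 1 + 5.85 = 6.85.
Rank 6 is 572 and rank 7 is 640.
Interpolate: 572 + 0.85·(640 − 572) = 572 + 0.85·68 = 629.8.

629.80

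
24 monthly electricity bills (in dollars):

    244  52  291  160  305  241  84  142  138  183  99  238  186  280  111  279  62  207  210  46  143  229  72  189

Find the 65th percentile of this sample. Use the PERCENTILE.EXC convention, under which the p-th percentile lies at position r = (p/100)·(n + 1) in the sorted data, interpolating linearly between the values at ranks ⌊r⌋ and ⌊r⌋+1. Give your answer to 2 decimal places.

214.75

Sorted: 46, 52, 62, 72, 84, 99, 111, 138, 142, 143, 160, 183, 186, 189, 207, 210, 229, 238, 241, 244, 279, 280, 291, 305.
n = 24.
r = (65/100)·(24 + 1) = 16.25.
Rank 16 is 210 and rank 17 is 229.
Interpolate: 210 + 0.25·(229 − 210) = 210 + 0.25·19 = 214.75.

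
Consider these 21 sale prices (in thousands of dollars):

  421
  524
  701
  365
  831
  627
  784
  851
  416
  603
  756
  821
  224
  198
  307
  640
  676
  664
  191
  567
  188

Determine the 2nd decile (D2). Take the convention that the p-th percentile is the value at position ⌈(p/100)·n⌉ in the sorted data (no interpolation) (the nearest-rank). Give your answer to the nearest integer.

307

Sorted: 188, 191, 198, 224, 307, 365, 416, 421, 524, 567, 603, 627, 640, 664, 676, 701, 756, 784, 821, 831, 851.
n = 21.
Position = ⌈20/100 · 21⌉ = ⌈4.2⌉ = 5.
The value at rank 5 is 307.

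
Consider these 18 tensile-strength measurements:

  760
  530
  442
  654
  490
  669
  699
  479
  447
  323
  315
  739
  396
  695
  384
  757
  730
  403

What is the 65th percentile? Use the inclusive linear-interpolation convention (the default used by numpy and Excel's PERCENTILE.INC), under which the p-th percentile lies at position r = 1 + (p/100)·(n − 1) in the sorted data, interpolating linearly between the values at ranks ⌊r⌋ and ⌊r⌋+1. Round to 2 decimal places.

670.30

Sorted: 315, 323, 384, 396, 403, 442, 447, 479, 490, 530, 654, 669, 695, 699, 730, 739, 757, 760.
n = 18.
r = 1 + (65/100)·(18 − 1) = 1 + 11.05 = 12.05.
Rank 12 is 669 and rank 13 is 695.
Interpolate: 669 + 0.05·(695 − 669) = 669 + 0.05·26 = 670.3.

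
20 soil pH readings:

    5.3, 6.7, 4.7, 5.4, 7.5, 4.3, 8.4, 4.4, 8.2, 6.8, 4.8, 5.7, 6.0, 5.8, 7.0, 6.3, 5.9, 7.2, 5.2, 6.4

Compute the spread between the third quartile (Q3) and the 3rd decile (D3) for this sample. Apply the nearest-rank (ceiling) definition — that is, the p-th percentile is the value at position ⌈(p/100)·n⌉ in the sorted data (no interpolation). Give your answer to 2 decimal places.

Sorted: 4.3, 4.4, 4.7, 4.8, 5.2, 5.3, 5.4, 5.7, 5.8, 5.9, 6.0, 6.3, 6.4, 6.7, 6.8, 7.0, 7.2, 7.5, 8.2, 8.4.
n = 20.
P30: rank ⌈30/100·20⌉ = 6 → 5.3.
P75: rank ⌈75/100·20⌉ = 15 → 6.8.
Difference: 6.8 − 5.3 = 1.5.

1.50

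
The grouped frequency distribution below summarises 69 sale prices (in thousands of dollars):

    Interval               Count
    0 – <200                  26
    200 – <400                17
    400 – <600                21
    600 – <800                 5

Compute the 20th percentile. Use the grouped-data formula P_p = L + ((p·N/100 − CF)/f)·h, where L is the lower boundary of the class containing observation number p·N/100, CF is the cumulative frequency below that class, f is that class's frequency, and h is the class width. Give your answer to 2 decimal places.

N = 69; target position k = 20/100 · 69 = 13.8.
Cumulative frequencies: 26, 43, 64, 69.
Observation 13.8 falls in the class 0 – <200.
L = 0, CF = 0, f = 26, h = 200.
P20 = 0 + ((13.8 − 0)/26)·200 = 0 + 106.154 = 106.154.

106.15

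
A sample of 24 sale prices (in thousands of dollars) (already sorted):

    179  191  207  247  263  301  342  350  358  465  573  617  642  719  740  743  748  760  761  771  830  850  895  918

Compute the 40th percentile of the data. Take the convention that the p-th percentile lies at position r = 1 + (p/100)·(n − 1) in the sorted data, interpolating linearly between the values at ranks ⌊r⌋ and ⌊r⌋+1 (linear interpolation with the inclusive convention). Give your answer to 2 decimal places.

486.60

n = 24.
r = 1 + (40/100)·(24 − 1) = 1 + 9.2 = 10.2.
Rank 10 is 465 and rank 11 is 573.
Interpolate: 465 + 0.2·(573 − 465) = 465 + 0.2·108 = 486.6.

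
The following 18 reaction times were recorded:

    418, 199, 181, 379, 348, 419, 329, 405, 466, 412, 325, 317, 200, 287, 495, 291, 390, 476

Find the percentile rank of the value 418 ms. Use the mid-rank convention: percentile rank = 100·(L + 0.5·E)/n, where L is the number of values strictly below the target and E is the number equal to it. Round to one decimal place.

75.0

Sorted: 181, 199, 200, 287, 291, 317, 325, 329, 348, 379, 390, 405, 412, 418, 419, 466, 476, 495.
Count below 418: L = 13; count equal: E = 1; n = 18.
Percentile rank = 100·(13 + 0.5·1)/18 = 100·13.5/18 = 75.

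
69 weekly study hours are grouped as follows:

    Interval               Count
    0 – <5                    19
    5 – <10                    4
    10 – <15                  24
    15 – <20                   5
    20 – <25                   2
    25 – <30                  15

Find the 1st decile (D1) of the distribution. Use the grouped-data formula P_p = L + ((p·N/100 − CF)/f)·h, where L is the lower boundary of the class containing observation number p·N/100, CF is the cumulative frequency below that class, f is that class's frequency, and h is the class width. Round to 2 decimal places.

N = 69; target position k = 10/100 · 69 = 6.9.
Cumulative frequencies: 19, 23, 47, 52, 54, 69.
Observation 6.9 falls in the class 0 – <5.
L = 0, CF = 0, f = 19, h = 5.
P10 = 0 + ((6.9 − 0)/19)·5 = 0 + 1.81579 = 1.81579.

1.82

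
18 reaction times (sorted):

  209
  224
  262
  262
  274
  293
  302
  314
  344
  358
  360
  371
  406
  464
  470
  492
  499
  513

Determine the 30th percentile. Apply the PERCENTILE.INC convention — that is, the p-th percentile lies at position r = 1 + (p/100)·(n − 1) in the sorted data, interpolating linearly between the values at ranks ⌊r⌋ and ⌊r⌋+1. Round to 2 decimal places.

n = 18.
r = 1 + (30/100)·(18 − 1) = 1 + 5.1 = 6.1.
Rank 6 is 293 and rank 7 is 302.
Interpolate: 293 + 0.1·(302 − 293) = 293 + 0.1·9 = 293.9.

293.90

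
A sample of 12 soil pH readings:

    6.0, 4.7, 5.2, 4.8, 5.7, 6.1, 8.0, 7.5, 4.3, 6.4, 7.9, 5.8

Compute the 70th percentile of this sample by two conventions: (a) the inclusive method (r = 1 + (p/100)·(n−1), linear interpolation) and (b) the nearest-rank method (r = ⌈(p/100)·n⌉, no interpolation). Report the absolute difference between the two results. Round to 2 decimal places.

0.09

Sorted: 4.3, 4.7, 4.8, 5.2, 5.7, 5.8, 6.0, 6.1, 6.4, 7.5, 7.9, 8.0.
n = 12.
(a) r = 8.7; between ranks 8 (6.1) and 9 (6.4): 6.31.
(b) the nearest-rank method: rank 9 → 6.4.
|6.31 − 6.4| = 0.09.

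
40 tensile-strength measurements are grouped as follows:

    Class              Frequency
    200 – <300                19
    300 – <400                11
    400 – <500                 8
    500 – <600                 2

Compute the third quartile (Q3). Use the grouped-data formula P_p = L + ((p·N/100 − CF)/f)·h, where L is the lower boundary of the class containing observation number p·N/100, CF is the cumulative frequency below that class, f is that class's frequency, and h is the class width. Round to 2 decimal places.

400.00

N = 40; target position k = 75/100 · 40 = 30.
Cumulative frequencies: 19, 30, 38, 40.
Observation 30 falls in the class 300 – <400.
L = 300, CF = 19, f = 11, h = 100.
P75 = 300 + ((30 − 19)/11)·100 = 300 + 100 = 400.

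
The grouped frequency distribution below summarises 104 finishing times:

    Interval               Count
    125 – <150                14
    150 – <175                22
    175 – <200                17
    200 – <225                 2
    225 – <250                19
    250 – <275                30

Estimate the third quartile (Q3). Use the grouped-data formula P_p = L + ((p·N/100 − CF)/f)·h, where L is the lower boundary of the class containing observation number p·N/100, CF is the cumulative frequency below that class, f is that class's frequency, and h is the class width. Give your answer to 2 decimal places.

253.33

N = 104; target position k = 75/100 · 104 = 78.
Cumulative frequencies: 14, 36, 53, 55, 74, 104.
Observation 78 falls in the class 250 – <275.
L = 250, CF = 74, f = 30, h = 25.
P75 = 250 + ((78 − 74)/30)·25 = 250 + 3.33333 = 253.333.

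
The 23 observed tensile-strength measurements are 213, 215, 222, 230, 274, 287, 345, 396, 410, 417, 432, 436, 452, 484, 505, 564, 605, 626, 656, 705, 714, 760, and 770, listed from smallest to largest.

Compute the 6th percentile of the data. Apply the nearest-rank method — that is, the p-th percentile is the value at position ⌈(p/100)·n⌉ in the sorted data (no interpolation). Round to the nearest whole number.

n = 23.
Position = ⌈6/100 · 23⌉ = ⌈1.38⌉ = 2.
The value at rank 2 is 215.

215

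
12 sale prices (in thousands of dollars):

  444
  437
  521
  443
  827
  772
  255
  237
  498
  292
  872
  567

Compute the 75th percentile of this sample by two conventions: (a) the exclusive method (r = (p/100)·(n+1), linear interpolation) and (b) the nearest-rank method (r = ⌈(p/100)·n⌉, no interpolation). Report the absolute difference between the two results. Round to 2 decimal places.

153.75

Sorted: 237, 255, 292, 437, 443, 444, 498, 521, 567, 772, 827, 872.
n = 12.
(a) r = 9.75; between ranks 9 (567) and 10 (772): 720.75.
(b) the nearest-rank method: rank 9 → 567.
|720.75 − 567| = 153.75.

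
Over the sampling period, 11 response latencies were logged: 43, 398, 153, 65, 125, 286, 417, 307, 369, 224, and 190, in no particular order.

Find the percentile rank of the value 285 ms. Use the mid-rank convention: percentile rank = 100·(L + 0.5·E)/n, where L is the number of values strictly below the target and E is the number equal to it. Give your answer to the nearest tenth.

Sorted: 43, 65, 125, 153, 190, 224, 286, 307, 369, 398, 417.
Count below 285: L = 6; count equal: E = 0; n = 11.
Percentile rank = 100·(6 + 0.5·0)/11 = 100·6/11 = 54.55.

54.5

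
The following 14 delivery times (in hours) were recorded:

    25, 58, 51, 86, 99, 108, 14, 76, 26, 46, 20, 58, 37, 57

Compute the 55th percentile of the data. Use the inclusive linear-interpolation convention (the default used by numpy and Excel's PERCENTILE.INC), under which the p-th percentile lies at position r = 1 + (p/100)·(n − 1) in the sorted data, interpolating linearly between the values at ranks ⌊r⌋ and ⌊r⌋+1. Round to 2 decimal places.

57.15

Sorted: 14, 20, 25, 26, 37, 46, 51, 57, 58, 58, 76, 86, 99, 108.
n = 14.
r = 1 + (55/100)·(14 − 1) = 1 + 7.15 = 8.15.
Rank 8 is 57 and rank 9 is 58.
Interpolate: 57 + 0.15·(58 − 57) = 57 + 0.15·1 = 57.15.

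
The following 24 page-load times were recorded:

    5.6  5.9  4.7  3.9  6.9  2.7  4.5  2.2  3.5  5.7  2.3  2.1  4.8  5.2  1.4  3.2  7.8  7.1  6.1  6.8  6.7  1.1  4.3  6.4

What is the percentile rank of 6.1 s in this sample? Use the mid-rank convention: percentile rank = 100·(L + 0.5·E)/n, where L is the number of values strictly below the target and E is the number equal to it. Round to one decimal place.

72.9

Sorted: 1.1, 1.4, 2.1, 2.2, 2.3, 2.7, 3.2, 3.5, 3.9, 4.3, 4.5, 4.7, 4.8, 5.2, 5.6, 5.7, 5.9, 6.1, 6.4, 6.7, 6.8, 6.9, 7.1, 7.8.
Count below 6.1: L = 17; count equal: E = 1; n = 24.
Percentile rank = 100·(17 + 0.5·1)/24 = 100·17.5/24 = 72.92.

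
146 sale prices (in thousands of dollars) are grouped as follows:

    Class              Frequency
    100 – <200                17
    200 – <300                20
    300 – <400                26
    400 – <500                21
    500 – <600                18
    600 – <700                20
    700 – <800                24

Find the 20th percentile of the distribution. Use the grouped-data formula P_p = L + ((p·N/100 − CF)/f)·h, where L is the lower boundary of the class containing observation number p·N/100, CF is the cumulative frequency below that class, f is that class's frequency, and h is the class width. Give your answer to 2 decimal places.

261.00

N = 146; target position k = 20/100 · 146 = 29.2.
Cumulative frequencies: 17, 37, 63, 84, 102, 122, 146.
Observation 29.2 falls in the class 200 – <300.
L = 200, CF = 17, f = 20, h = 100.
P20 = 200 + ((29.2 − 17)/20)·100 = 200 + 61 = 261.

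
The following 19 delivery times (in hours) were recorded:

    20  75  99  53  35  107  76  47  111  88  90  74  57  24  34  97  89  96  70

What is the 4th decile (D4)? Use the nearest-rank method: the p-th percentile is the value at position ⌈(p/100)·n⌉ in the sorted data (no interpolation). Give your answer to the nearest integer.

Sorted: 20, 24, 34, 35, 47, 53, 57, 70, 74, 75, 76, 88, 89, 90, 96, 97, 99, 107, 111.
n = 19.
Position = ⌈40/100 · 19⌉ = ⌈7.6⌉ = 8.
The value at rank 8 is 70.

70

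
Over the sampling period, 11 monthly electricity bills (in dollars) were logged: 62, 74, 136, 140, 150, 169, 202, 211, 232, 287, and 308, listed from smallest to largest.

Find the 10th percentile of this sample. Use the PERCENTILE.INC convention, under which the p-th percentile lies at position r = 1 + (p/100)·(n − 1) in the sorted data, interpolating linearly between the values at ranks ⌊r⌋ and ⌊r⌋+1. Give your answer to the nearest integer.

n = 11.
r = 1 + (10/100)·(11 − 1) = 1 + 1 = 2.
r is an integer, so P10 is the value at rank 2: 74.

74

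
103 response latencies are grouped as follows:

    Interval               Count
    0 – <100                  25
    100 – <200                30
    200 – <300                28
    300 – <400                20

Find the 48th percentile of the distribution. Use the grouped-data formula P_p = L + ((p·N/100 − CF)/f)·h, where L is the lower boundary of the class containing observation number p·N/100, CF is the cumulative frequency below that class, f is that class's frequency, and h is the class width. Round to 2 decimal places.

181.47

N = 103; target position k = 48/100 · 103 = 49.44.
Cumulative frequencies: 25, 55, 83, 103.
Observation 49.44 falls in the class 100 – <200.
L = 100, CF = 25, f = 30, h = 100.
P48 = 100 + ((49.44 − 25)/30)·100 = 100 + 81.4667 = 181.467.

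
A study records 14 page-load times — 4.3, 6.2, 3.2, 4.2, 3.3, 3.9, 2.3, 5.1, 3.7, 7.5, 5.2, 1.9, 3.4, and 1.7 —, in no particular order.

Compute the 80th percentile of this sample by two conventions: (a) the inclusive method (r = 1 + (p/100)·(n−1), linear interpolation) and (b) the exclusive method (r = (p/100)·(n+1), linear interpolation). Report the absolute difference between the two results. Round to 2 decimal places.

Sorted: 1.7, 1.9, 2.3, 3.2, 3.3, 3.4, 3.7, 3.9, 4.2, 4.3, 5.1, 5.2, 6.2, 7.5.
n = 14.
(a) r = 11.4; between ranks 11 (5.1) and 12 (5.2): 5.14.
(b) r = 12 → value at rank 12 = 5.2.
|5.14 − 5.2| = 0.06.

0.06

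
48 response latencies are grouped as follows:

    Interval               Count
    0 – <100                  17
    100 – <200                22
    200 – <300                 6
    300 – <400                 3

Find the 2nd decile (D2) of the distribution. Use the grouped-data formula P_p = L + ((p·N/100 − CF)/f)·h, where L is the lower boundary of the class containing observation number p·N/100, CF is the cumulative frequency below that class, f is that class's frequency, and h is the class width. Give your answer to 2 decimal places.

56.47

N = 48; target position k = 20/100 · 48 = 9.6.
Cumulative frequencies: 17, 39, 45, 48.
Observation 9.6 falls in the class 0 – <100.
L = 0, CF = 0, f = 17, h = 100.
P20 = 0 + ((9.6 − 0)/17)·100 = 0 + 56.4706 = 56.4706.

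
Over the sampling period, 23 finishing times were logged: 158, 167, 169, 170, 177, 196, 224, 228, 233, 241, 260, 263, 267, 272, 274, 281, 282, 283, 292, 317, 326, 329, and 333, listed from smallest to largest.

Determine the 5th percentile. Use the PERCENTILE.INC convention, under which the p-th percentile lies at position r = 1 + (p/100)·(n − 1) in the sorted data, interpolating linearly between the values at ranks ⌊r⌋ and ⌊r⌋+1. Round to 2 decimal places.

167.20

n = 23.
r = 1 + (5/100)·(23 − 1) = 1 + 1.1 = 2.1.
Rank 2 is 167 and rank 3 is 169.
Interpolate: 167 + 0.1·(169 − 167) = 167 + 0.1·2 = 167.2.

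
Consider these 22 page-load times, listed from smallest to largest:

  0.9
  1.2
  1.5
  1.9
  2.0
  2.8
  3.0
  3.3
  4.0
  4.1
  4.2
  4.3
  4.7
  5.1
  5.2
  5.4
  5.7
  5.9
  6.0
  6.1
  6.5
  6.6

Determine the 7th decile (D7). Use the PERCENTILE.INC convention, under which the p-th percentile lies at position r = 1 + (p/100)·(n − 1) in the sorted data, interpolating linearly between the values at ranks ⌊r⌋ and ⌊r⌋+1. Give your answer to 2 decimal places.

5.34

n = 22.
r = 1 + (70/100)·(22 − 1) = 1 + 14.7 = 15.7.
Rank 15 is 5.2 and rank 16 is 5.4.
Interpolate: 5.2 + 0.7·(5.4 − 5.2) = 5.2 + 0.7·0.2 = 5.34.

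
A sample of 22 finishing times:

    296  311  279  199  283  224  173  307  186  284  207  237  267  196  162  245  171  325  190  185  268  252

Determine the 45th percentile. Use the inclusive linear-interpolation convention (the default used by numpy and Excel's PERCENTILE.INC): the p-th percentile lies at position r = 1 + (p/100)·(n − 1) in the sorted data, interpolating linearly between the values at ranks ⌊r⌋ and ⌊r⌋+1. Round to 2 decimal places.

229.85

Sorted: 162, 171, 173, 185, 186, 190, 196, 199, 207, 224, 237, 245, 252, 267, 268, 279, 283, 284, 296, 307, 311, 325.
n = 22.
r = 1 + (45/100)·(22 − 1) = 1 + 9.45 = 10.45.
Rank 10 is 224 and rank 11 is 237.
Interpolate: 224 + 0.45·(237 − 224) = 224 + 0.45·13 = 229.85.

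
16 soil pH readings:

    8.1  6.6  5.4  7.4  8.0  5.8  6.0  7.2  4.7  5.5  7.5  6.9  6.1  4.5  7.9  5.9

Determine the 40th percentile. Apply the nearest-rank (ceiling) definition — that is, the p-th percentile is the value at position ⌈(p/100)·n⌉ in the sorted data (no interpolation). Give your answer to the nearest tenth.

Sorted: 4.5, 4.7, 5.4, 5.5, 5.8, 5.9, 6.0, 6.1, 6.6, 6.9, 7.2, 7.4, 7.5, 7.9, 8.0, 8.1.
n = 16.
Position = ⌈40/100 · 16⌉ = ⌈6.4⌉ = 7.
The value at rank 7 is 6.0.

6.0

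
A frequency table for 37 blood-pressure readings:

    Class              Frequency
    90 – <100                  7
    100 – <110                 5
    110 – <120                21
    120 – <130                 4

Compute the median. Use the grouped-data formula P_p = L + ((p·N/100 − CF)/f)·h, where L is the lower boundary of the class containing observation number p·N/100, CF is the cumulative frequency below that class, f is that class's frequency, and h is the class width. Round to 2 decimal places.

113.10

N = 37; target position k = 50/100 · 37 = 18.5.
Cumulative frequencies: 7, 12, 33, 37.
Observation 18.5 falls in the class 110 – <120.
L = 110, CF = 12, f = 21, h = 10.
P50 = 110 + ((18.5 − 12)/21)·10 = 110 + 3.09524 = 113.095.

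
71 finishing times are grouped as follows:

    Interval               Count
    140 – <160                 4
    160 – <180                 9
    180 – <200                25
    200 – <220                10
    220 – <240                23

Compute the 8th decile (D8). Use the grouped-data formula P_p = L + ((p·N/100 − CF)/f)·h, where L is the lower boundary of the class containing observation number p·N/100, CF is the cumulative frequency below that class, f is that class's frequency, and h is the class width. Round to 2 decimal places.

N = 71; target position k = 80/100 · 71 = 56.8.
Cumulative frequencies: 4, 13, 38, 48, 71.
Observation 56.8 falls in the class 220 – <240.
L = 220, CF = 48, f = 23, h = 20.
P80 = 220 + ((56.8 − 48)/23)·20 = 220 + 7.65217 = 227.652.

227.65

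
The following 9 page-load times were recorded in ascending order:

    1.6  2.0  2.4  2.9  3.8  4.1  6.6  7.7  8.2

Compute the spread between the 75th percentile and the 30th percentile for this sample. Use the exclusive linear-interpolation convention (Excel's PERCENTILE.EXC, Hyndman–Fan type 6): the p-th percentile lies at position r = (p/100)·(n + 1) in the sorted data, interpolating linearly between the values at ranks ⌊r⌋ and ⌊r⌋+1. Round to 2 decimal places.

4.75

n = 9.
P30: r = 3 (integer) → 2.4.
P75: r = 7.5; ranks 7–8 are 6.6, 7.7; interpolating gives 7.15.
Difference: 7.15 − 2.4 = 4.75.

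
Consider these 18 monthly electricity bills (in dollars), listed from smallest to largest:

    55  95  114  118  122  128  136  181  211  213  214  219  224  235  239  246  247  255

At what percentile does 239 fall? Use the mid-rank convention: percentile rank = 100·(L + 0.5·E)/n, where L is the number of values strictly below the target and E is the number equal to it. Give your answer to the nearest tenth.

80.6

Count below 239: L = 14; count equal: E = 1; n = 18.
Percentile rank = 100·(14 + 0.5·1)/18 = 100·14.5/18 = 80.56.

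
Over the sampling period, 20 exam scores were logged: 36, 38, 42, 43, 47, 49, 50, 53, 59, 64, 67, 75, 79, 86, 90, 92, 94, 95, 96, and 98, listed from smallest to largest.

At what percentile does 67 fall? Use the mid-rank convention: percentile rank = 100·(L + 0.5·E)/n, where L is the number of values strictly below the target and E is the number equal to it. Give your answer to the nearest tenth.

52.5

Count below 67: L = 10; count equal: E = 1; n = 20.
Percentile rank = 100·(10 + 0.5·1)/20 = 100·10.5/20 = 52.5.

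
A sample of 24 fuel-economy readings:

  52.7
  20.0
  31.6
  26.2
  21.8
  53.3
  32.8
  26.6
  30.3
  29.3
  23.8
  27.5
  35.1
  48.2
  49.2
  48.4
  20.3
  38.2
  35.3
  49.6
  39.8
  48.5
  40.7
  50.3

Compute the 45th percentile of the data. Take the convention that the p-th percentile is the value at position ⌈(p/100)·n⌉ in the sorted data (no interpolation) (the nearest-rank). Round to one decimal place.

32.8

Sorted: 20.0, 20.3, 21.8, 23.8, 26.2, 26.6, 27.5, 29.3, 30.3, 31.6, 32.8, 35.1, 35.3, 38.2, 39.8, 40.7, 48.2, 48.4, 48.5, 49.2, 49.6, 50.3, 52.7, 53.3.
n = 24.
Position = ⌈45/100 · 24⌉ = ⌈10.8⌉ = 11.
The value at rank 11 is 32.8.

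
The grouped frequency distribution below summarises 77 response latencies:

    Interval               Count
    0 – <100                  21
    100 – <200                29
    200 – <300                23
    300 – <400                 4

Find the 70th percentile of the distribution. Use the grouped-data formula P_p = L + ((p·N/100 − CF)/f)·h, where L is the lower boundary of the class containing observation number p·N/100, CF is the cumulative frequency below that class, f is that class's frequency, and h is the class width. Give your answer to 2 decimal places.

N = 77; target position k = 70/100 · 77 = 53.9.
Cumulative frequencies: 21, 50, 73, 77.
Observation 53.9 falls in the class 200 – <300.
L = 200, CF = 50, f = 23, h = 100.
P70 = 200 + ((53.9 − 50)/23)·100 = 200 + 16.9565 = 216.957.

216.96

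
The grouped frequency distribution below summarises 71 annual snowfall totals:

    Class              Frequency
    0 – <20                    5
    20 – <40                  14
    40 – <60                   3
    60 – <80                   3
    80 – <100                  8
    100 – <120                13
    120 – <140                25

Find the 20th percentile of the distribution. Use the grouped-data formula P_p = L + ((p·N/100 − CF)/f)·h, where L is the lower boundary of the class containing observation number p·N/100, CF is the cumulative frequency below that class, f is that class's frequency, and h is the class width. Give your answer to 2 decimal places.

N = 71; target position k = 20/100 · 71 = 14.2.
Cumulative frequencies: 5, 19, 22, 25, 33, 46, 71.
Observation 14.2 falls in the class 20 – <40.
L = 20, CF = 5, f = 14, h = 20.
P20 = 20 + ((14.2 − 5)/14)·20 = 20 + 13.1429 = 33.1429.

33.14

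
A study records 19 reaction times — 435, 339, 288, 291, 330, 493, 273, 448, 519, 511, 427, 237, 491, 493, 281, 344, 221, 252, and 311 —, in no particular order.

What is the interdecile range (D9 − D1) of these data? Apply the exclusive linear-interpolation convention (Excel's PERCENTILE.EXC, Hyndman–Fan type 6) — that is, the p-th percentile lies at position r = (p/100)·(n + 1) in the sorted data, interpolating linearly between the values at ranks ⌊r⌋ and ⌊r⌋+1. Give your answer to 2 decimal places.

Sorted: 221, 237, 252, 273, 281, 288, 291, 311, 330, 339, 344, 427, 435, 448, 491, 493, 493, 511, 519.
n = 19.
P10: r = 2 (integer) → 237.
P90: r = 18 (integer) → 511.
Difference: 511 − 237 = 274.

274.00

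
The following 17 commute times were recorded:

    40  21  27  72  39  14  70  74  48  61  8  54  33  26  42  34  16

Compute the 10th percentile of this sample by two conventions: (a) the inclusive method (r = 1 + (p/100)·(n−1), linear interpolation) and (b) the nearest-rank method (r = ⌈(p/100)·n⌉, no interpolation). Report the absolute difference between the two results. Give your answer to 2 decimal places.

1.20

Sorted: 8, 14, 16, 21, 26, 27, 33, 34, 39, 40, 42, 48, 54, 61, 70, 72, 74.
n = 17.
(a) r = 2.6; between ranks 2 (14) and 3 (16): 15.2.
(b) the nearest-rank method: rank 2 → 14.
|15.2 − 14| = 1.2.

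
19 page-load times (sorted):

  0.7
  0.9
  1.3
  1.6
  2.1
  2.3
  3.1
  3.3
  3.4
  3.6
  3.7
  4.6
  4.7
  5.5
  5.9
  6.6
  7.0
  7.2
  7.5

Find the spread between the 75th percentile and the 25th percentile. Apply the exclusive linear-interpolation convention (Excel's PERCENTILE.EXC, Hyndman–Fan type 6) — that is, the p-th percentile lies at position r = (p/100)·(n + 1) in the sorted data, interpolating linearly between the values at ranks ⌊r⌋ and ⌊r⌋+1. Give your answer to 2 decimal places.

n = 19.
P25: r = 5 (integer) → 2.1.
P75: r = 15 (integer) → 5.9.
Difference: 5.9 − 2.1 = 3.8.

3.80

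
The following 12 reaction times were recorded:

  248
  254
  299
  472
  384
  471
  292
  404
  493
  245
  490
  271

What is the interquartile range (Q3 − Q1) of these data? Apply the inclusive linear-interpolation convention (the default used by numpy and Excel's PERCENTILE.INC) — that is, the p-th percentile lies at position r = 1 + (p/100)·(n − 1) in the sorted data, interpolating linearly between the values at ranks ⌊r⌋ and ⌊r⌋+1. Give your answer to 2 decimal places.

204.50

Sorted: 245, 248, 254, 271, 292, 299, 384, 404, 471, 472, 490, 493.
n = 12.
P25: r = 3.75; ranks 3–4 are 254, 271; interpolating gives 266.75.
P75: r = 9.25; ranks 9–10 are 471, 472; interpolating gives 471.25.
Difference: 471.25 − 266.75 = 204.5.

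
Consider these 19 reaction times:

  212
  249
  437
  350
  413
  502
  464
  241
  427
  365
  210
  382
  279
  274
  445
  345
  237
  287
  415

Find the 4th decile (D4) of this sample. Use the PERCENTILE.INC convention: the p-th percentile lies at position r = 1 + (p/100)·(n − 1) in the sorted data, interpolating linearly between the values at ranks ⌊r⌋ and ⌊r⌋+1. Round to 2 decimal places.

Sorted: 210, 212, 237, 241, 249, 274, 279, 287, 345, 350, 365, 382, 413, 415, 427, 437, 445, 464, 502.
n = 19.
r = 1 + (40/100)·(19 − 1) = 1 + 7.2 = 8.2.
Rank 8 is 287 and rank 9 is 345.
Interpolate: 287 + 0.2·(345 − 287) = 287 + 0.2·58 = 298.6.

298.60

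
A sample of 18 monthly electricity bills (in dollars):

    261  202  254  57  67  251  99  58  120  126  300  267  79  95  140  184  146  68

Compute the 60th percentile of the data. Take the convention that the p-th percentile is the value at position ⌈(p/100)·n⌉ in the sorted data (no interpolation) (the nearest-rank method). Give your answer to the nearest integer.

146

Sorted: 57, 58, 67, 68, 79, 95, 99, 120, 126, 140, 146, 184, 202, 251, 254, 261, 267, 300.
n = 18.
Position = ⌈60/100 · 18⌉ = ⌈10.8⌉ = 11.
The value at rank 11 is 146.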